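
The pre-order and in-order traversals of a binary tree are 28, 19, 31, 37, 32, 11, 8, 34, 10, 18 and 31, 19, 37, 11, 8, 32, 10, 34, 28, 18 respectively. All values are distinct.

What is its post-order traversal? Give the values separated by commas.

The first element of pre-order is the root; it splits in-order into left and right subtrees.
Root 28: left subtree has 8 nodes {31, 19, 37, 11, 8, 32, 10, 34}, right has 1 {18}.
  Root 19: left subtree has 1 node {31}, right has 6 {37, 11, 8, 32, 10, 34}.
    Root 37: left subtree has 0 nodes { }, right has 5 {11, 8, 32, 10, 34}.
      Root 32: left subtree has 2 nodes {11, 8}, right has 2 {10, 34}.
        Root 11: left subtree has 0 nodes { }, right has 1 {8}.
        Root 34: left subtree has 1 node {10}, right has 0 { }.

31, 8, 11, 10, 34, 32, 37, 19, 18, 28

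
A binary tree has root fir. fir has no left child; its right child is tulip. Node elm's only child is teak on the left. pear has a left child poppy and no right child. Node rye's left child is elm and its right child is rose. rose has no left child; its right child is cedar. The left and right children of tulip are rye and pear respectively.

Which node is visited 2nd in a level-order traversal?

Level-order visits nodes level by level from the root, left to right within each level.
Level 0: fir
Level 1: tulip
Level 2: rye, pear
Level 3: elm, rose, poppy
Level 4: teak, cedar
Full level-order sequence: fir, tulip, rye, pear, elm, rose, poppy, teak, cedar.

tulip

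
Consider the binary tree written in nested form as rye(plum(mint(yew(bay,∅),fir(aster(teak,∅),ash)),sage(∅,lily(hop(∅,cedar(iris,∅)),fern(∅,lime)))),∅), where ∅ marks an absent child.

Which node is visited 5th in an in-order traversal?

aster

In-order visits the left subtree, then the node, then the right subtree.
At rye: go left to plum.
  At plum: go left to mint.
    At mint: go left to yew.
      At yew: go left to bay.
        bay is a leaf — visit bay.
      Visit yew.
      At yew: no right child.
    Visit mint.
    At mint: go right to fir.
      At fir: go left to aster.
        At aster: go left to teak.
          teak is a leaf — visit teak.
        Visit aster.
        At aster: no right child.
      Visit fir.
      At fir: go right to ash.
        ash is a leaf — visit ash.
  Visit plum.
  At plum: go right to sage.
    At sage: no left child.
    Visit sage.
    At sage: go right to lily.
      At lily: go left to hop.
        At hop: no left child.
        Visit hop.
        At hop: go right to cedar.
          At cedar: go left to iris.
            iris is a leaf — visit iris.
          Visit cedar.
          At cedar: no right child.
      Visit lily.
      At lily: go right to fern.
        At fern: no left child.
        Visit fern.
        At fern: go right to lime.
          lime is a leaf — visit lime.
Visit rye.
At rye: no right child.
Full in-order sequence: bay, yew, mint, teak, aster, fir, ash, plum, sage, hop, iris, cedar, lily, fern, lime, rye.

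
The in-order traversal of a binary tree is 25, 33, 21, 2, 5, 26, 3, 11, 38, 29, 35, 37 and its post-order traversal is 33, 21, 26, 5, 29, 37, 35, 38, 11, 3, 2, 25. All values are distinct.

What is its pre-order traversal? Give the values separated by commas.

The last element of post-order is the root; it splits in-order into left and right subtrees.
Root 25: left subtree has 0 nodes { }, right has 11 {33, 21, 2, 5, 26, 3, 11, 38, 29, 35, 37}.
  Root 2: left subtree has 2 nodes {33, 21}, right has 8 {5, 26, 3, 11, 38, 29, 35, 37}.
    Root 21: left subtree has 1 node {33}, right has 0 { }.
    Root 3: left subtree has 2 nodes {5, 26}, right has 5 {11, 38, 29, 35, 37}.
      Root 5: left subtree has 0 nodes { }, right has 1 {26}.
      Root 11: left subtree has 0 nodes { }, right has 4 {38, 29, 35, 37}.
        Root 38: left subtree has 0 nodes { }, right has 3 {29, 35, 37}.
          Root 35: left subtree has 1 node {29}, right has 1 {37}.

25, 2, 21, 33, 3, 5, 26, 11, 38, 35, 29, 37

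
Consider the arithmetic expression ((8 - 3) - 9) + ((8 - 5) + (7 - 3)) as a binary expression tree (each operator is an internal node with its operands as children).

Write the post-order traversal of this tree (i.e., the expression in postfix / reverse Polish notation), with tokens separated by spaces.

8 3 - 9 - 8 5 - 7 3 - + +

Post-order on an expression tree gives postfix notation: for each operator, emit left operand, right operand, then the operator.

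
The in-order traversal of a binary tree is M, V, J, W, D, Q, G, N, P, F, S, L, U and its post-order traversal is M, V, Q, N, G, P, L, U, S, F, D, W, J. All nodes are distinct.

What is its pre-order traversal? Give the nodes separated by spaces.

The last element of post-order is the root; it splits in-order into left and right subtrees.
Root J: left subtree has 2 nodes {M, V}, right has 10 {W, D, Q, G, N, P, F, S, L, U}.
  Root V: left subtree has 1 node {M}, right has 0 { }.
  Root W: left subtree has 0 nodes { }, right has 9 {D, Q, G, N, P, F, S, L, U}.
    Root D: left subtree has 0 nodes { }, right has 8 {Q, G, N, P, F, S, L, U}.
      Root F: left subtree has 4 nodes {Q, G, N, P}, right has 3 {S, L, U}.
        Root P: left subtree has 3 nodes {Q, G, N}, right has 0 { }.
          Root G: left subtree has 1 node {Q}, right has 1 {N}.
        Root S: left subtree has 0 nodes { }, right has 2 {L, U}.
          Root U: left subtree has 1 node {L}, right has 0 { }.

J V M W D F P G Q N S U L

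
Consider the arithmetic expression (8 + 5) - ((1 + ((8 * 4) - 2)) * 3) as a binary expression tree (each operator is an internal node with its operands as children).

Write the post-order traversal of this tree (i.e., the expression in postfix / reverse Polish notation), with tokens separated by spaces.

8 5 + 1 8 4 * 2 - + 3 * -

Post-order on an expression tree gives postfix notation: for each operator, emit left operand, right operand, then the operator.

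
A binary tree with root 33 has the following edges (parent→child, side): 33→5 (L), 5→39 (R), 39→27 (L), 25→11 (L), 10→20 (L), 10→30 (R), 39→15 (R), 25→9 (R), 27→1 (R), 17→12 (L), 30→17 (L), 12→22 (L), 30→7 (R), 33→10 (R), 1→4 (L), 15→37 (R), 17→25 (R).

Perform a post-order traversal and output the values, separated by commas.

Post-order visits the left subtree, then the right subtree, then the node.
At 33: go left to 5.
  At 5: no left child.
  At 5: go right to 39.
    At 39: go left to 27.
      At 27: no left child.
      At 27: go right to 1.
        At 1: go left to 4.
          4 is a leaf — visit 4.
        At 1: no right child.
        Visit 1.
      Visit 27.
    At 39: go right to 15.
      At 15: no left child.
      At 15: go right to 37.
        37 is a leaf — visit 37.
      Visit 15.
    Visit 39.
  Visit 5.
At 33: go right to 10.
  At 10: go left to 20.
    20 is a leaf — visit 20.
  At 10: go right to 30.
    At 30: go left to 17.
      At 17: go left to 12.
        At 12: go left to 22.
          22 is a leaf — visit 22.
        At 12: no right child.
        Visit 12.
      At 17: go right to 25.
        At 25: go left to 11.
          11 is a leaf — visit 11.
        At 25: go right to 9.
          9 is a leaf — visit 9.
        Visit 25.
      Visit 17.
    At 30: go right to 7.
      7 is a leaf — visit 7.
    Visit 30.
  Visit 10.
Visit 33.

4, 1, 27, 37, 15, 39, 5, 20, 22, 12, 11, 9, 25, 17, 7, 30, 10, 33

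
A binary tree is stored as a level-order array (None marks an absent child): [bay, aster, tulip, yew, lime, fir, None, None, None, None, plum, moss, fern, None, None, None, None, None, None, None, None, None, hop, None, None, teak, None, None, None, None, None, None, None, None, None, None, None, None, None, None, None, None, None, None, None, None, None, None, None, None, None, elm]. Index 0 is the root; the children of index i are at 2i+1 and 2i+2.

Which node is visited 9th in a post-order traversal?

Post-order visits the left subtree, then the right subtree, then the node.
At bay: go left to aster.
  At aster: go left to yew.
    yew is a leaf — visit yew.
  At aster: go right to lime.
    At lime: no left child.
    At lime: go right to plum.
      At plum: no left child.
      At plum: go right to hop.
        hop is a leaf — visit hop.
      Visit plum.
    Visit lime.
  Visit aster.
At bay: go right to tulip.
  At tulip: go left to fir.
    At fir: go left to moss.
      moss is a leaf — visit moss.
    At fir: go right to fern.
      At fern: go left to teak.
        At teak: go left to elm.
          elm is a leaf — visit elm.
        At teak: no right child.
        Visit teak.
      At fern: no right child.
      Visit fern.
    Visit fir.
  At tulip: no right child.
  Visit tulip.
Visit bay.
Full post-order sequence: yew, hop, plum, lime, aster, moss, elm, teak, fern, fir, tulip, bay.

fern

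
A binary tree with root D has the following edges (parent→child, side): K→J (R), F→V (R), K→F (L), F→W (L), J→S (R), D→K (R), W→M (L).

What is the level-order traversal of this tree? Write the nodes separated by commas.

D, K, F, J, W, V, S, M

Level-order visits nodes level by level from the root, left to right within each level.
Level 0: D
Level 1: K
Level 2: F, J
Level 3: W, V, S
Level 4: M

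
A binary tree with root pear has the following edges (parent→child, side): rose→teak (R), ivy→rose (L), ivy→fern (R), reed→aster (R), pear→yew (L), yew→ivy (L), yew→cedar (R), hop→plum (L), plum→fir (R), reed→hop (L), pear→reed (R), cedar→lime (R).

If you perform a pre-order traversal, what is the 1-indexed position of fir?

Pre-order visits the node, then its left subtree, then its right subtree.
Visit pear.
At pear: go left to yew.
  Visit yew.
  At yew: go left to ivy.
    Visit ivy.
    At ivy: go left to rose.
      Visit rose.
      At rose: no left child.
      At rose: go right to teak.
        teak is a leaf — visit teak.
    At ivy: go right to fern.
      fern is a leaf — visit fern.
  At yew: go right to cedar.
    Visit cedar.
    At cedar: no left child.
    At cedar: go right to lime.
      lime is a leaf — visit lime.
At pear: go right to reed.
  Visit reed.
  At reed: go left to hop.
    Visit hop.
    At hop: go left to plum.
      Visit plum.
      At plum: no left child.
      At plum: go right to fir.
        fir is a leaf — visit fir.
    At hop: no right child.
  At reed: go right to aster.
    aster is a leaf — visit aster.
Full pre-order sequence: pear, yew, ivy, rose, teak, fern, cedar, lime, reed, hop, plum, fir, aster.

12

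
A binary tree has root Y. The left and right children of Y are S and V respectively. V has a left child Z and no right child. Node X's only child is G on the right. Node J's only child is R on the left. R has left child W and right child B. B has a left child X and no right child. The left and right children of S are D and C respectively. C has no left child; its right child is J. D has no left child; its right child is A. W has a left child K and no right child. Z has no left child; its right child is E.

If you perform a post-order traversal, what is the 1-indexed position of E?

12

Post-order visits the left subtree, then the right subtree, then the node.
At Y: go left to S.
  At S: go left to D.
    At D: no left child.
    At D: go right to A.
      A is a leaf — visit A.
    Visit D.
  At S: go right to C.
    At C: no left child.
    At C: go right to J.
      At J: go left to R.
        At R: go left to W.
          At W: go left to K.
            K is a leaf — visit K.
          At W: no right child.
          Visit W.
        At R: go right to B.
          At B: go left to X.
            At X: no left child.
            At X: go right to G.
              G is a leaf — visit G.
            Visit X.
          At B: no right child.
          Visit B.
        Visit R.
      At J: no right child.
      Visit J.
    Visit C.
  Visit S.
At Y: go right to V.
  At V: go left to Z.
    At Z: no left child.
    At Z: go right to E.
      E is a leaf — visit E.
    Visit Z.
  At V: no right child.
  Visit V.
Visit Y.
Full post-order sequence: A, D, K, W, G, X, B, R, J, C, S, E, Z, V, Y.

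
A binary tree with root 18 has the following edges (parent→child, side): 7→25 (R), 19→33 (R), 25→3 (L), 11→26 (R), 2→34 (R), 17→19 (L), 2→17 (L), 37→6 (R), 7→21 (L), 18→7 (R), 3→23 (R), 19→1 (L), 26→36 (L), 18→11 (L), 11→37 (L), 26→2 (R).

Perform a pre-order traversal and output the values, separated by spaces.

Pre-order visits the node, then its left subtree, then its right subtree.
Visit 18.
At 18: go left to 11.
  Visit 11.
  At 11: go left to 37.
    Visit 37.
    At 37: no left child.
    At 37: go right to 6.
      6 is a leaf — visit 6.
  At 11: go right to 26.
    Visit 26.
    At 26: go left to 36.
      36 is a leaf — visit 36.
    At 26: go right to 2.
      Visit 2.
      At 2: go left to 17.
        Visit 17.
        At 17: go left to 19.
          Visit 19.
          At 19: go left to 1.
            1 is a leaf — visit 1.
          At 19: go right to 33.
            33 is a leaf — visit 33.
        At 17: no right child.
      At 2: go right to 34.
        34 is a leaf — visit 34.
At 18: go right to 7.
  Visit 7.
  At 7: go left to 21.
    21 is a leaf — visit 21.
  At 7: go right to 25.
    Visit 25.
    At 25: go left to 3.
      Visit 3.
      At 3: no left child.
      At 3: go right to 23.
        23 is a leaf — visit 23.
    At 25: no right child.

18 11 37 6 26 36 2 17 19 1 33 34 7 21 25 3 23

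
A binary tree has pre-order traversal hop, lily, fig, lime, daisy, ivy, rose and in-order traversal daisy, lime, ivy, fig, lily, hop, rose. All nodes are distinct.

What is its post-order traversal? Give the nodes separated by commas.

The first element of pre-order is the root; it splits in-order into left and right subtrees.
Root hop: left subtree has 5 nodes {daisy, lime, ivy, fig, lily}, right has 1 {rose}.
  Root lily: left subtree has 4 nodes {daisy, lime, ivy, fig}, right has 0 { }.
    Root fig: left subtree has 3 nodes {daisy, lime, ivy}, right has 0 { }.
      Root lime: left subtree has 1 node {daisy}, right has 1 {ivy}.

daisy, ivy, lime, fig, lily, rose, hop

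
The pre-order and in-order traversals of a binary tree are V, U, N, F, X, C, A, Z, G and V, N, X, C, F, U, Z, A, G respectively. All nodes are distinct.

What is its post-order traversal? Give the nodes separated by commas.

C, X, F, N, Z, G, A, U, V

The first element of pre-order is the root; it splits in-order into left and right subtrees.
Root V: left subtree has 0 nodes { }, right has 8 {N, X, C, F, U, Z, A, G}.
  Root U: left subtree has 4 nodes {N, X, C, F}, right has 3 {Z, A, G}.
    Root N: left subtree has 0 nodes { }, right has 3 {X, C, F}.
      Root F: left subtree has 2 nodes {X, C}, right has 0 { }.
        Root X: left subtree has 0 nodes { }, right has 1 {C}.
    Root A: left subtree has 1 node {Z}, right has 1 {G}.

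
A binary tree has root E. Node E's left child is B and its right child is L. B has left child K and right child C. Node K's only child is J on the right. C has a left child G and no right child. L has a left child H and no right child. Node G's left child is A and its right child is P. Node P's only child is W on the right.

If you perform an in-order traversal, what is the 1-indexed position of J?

In-order visits the left subtree, then the node, then the right subtree.
At E: go left to B.
  At B: go left to K.
    At K: no left child.
    Visit K.
    At K: go right to J.
      J is a leaf — visit J.
  Visit B.
  At B: go right to C.
    At C: go left to G.
      At G: go left to A.
        A is a leaf — visit A.
      Visit G.
      At G: go right to P.
        At P: no left child.
        Visit P.
        At P: go right to W.
          W is a leaf — visit W.
    Visit C.
    At C: no right child.
Visit E.
At E: go right to L.
  At L: go left to H.
    H is a leaf — visit H.
  Visit L.
  At L: no right child.
Full in-order sequence: K, J, B, A, G, P, W, C, E, H, L.

2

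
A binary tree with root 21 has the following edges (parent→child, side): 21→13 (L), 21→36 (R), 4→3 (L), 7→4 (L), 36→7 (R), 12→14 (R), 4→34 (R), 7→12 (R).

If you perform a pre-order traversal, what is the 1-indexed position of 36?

Pre-order visits the node, then its left subtree, then its right subtree.
Visit 21.
At 21: go left to 13.
  13 is a leaf — visit 13.
At 21: go right to 36.
  Visit 36.
  At 36: no left child.
  At 36: go right to 7.
    Visit 7.
    At 7: go left to 4.
      Visit 4.
      At 4: go left to 3.
        3 is a leaf — visit 3.
      At 4: go right to 34.
        34 is a leaf — visit 34.
    At 7: go right to 12.
      Visit 12.
      At 12: no left child.
      At 12: go right to 14.
        14 is a leaf — visit 14.
Full pre-order sequence: 21, 13, 36, 7, 4, 3, 34, 12, 14.

3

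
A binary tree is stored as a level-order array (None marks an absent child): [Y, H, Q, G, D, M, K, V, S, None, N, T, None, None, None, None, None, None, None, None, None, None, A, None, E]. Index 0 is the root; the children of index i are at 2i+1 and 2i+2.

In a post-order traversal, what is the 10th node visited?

Post-order visits the left subtree, then the right subtree, then the node.
At Y: go left to H.
  At H: go left to G.
    At G: go left to V.
      V is a leaf — visit V.
    At G: go right to S.
      S is a leaf — visit S.
    Visit G.
  At H: go right to D.
    At D: no left child.
    At D: go right to N.
      At N: no left child.
      At N: go right to A.
        A is a leaf — visit A.
      Visit N.
    Visit D.
  Visit H.
At Y: go right to Q.
  At Q: go left to M.
    At M: go left to T.
      At T: no left child.
      At T: go right to E.
        E is a leaf — visit E.
      Visit T.
    At M: no right child.
    Visit M.
  At Q: go right to K.
    K is a leaf — visit K.
  Visit Q.
Visit Y.
Full post-order sequence: V, S, G, A, N, D, H, E, T, M, K, Q, Y.

M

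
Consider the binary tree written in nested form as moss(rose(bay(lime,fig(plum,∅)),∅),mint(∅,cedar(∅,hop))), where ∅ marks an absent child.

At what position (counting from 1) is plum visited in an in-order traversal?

3

In-order visits the left subtree, then the node, then the right subtree.
At moss: go left to rose.
  At rose: go left to bay.
    At bay: go left to lime.
      lime is a leaf — visit lime.
    Visit bay.
    At bay: go right to fig.
      At fig: go left to plum.
        plum is a leaf — visit plum.
      Visit fig.
      At fig: no right child.
  Visit rose.
  At rose: no right child.
Visit moss.
At moss: go right to mint.
  At mint: no left child.
  Visit mint.
  At mint: go right to cedar.
    At cedar: no left child.
    Visit cedar.
    At cedar: go right to hop.
      hop is a leaf — visit hop.
Full in-order sequence: lime, bay, plum, fig, rose, moss, mint, cedar, hop.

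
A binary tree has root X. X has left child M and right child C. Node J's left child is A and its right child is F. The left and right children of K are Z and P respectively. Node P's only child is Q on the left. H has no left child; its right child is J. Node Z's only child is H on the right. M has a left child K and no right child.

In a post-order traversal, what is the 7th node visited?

P

Post-order visits the left subtree, then the right subtree, then the node.
At X: go left to M.
  At M: go left to K.
    At K: go left to Z.
      At Z: no left child.
      At Z: go right to H.
        At H: no left child.
        At H: go right to J.
          At J: go left to A.
            A is a leaf — visit A.
          At J: go right to F.
            F is a leaf — visit F.
          Visit J.
        Visit H.
      Visit Z.
    At K: go right to P.
      At P: go left to Q.
        Q is a leaf — visit Q.
      At P: no right child.
      Visit P.
    Visit K.
  At M: no right child.
  Visit M.
At X: go right to C.
  C is a leaf — visit C.
Visit X.
Full post-order sequence: A, F, J, H, Z, Q, P, K, M, C, X.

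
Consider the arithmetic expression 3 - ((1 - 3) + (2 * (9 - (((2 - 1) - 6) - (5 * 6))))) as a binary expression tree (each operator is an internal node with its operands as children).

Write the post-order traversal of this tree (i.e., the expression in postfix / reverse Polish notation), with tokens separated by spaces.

Post-order on an expression tree gives postfix notation: for each operator, emit left operand, right operand, then the operator.

3 1 3 - 2 9 2 1 - 6 - 5 6 * - - * + -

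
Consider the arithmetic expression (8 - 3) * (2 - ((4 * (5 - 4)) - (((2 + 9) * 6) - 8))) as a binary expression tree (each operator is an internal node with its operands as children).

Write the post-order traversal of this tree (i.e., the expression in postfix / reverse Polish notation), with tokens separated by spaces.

Post-order on an expression tree gives postfix notation: for each operator, emit left operand, right operand, then the operator.

8 3 - 2 4 5 4 - * 2 9 + 6 * 8 - - - *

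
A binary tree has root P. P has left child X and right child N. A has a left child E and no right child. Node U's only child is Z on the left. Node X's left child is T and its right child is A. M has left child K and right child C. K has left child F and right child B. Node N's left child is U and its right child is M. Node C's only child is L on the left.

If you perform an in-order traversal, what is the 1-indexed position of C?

In-order visits the left subtree, then the node, then the right subtree.
At P: go left to X.
  At X: go left to T.
    T is a leaf — visit T.
  Visit X.
  At X: go right to A.
    At A: go left to E.
      E is a leaf — visit E.
    Visit A.
    At A: no right child.
Visit P.
At P: go right to N.
  At N: go left to U.
    At U: go left to Z.
      Z is a leaf — visit Z.
    Visit U.
    At U: no right child.
  Visit N.
  At N: go right to M.
    At M: go left to K.
      At K: go left to F.
        F is a leaf — visit F.
      Visit K.
      At K: go right to B.
        B is a leaf — visit B.
    Visit M.
    At M: go right to C.
      At C: go left to L.
        L is a leaf — visit L.
      Visit C.
      At C: no right child.
Full in-order sequence: T, X, E, A, P, Z, U, N, F, K, B, M, L, C.

14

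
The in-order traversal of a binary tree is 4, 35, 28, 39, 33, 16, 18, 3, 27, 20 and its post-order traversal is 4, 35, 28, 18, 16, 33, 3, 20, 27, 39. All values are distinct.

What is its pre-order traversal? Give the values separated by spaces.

39 28 35 4 27 3 33 16 18 20

The last element of post-order is the root; it splits in-order into left and right subtrees.
Root 39: left subtree has 3 nodes {4, 35, 28}, right has 6 {33, 16, 18, 3, 27, 20}.
  Root 28: left subtree has 2 nodes {4, 35}, right has 0 { }.
    Root 35: left subtree has 1 node {4}, right has 0 { }.
  Root 27: left subtree has 4 nodes {33, 16, 18, 3}, right has 1 {20}.
    Root 3: left subtree has 3 nodes {33, 16, 18}, right has 0 { }.
      Root 33: left subtree has 0 nodes { }, right has 2 {16, 18}.
        Root 16: left subtree has 0 nodes { }, right has 1 {18}.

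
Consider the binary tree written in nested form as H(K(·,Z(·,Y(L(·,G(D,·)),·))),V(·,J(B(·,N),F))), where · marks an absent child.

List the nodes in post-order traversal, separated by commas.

Post-order visits the left subtree, then the right subtree, then the node.
At H: go left to K.
  At K: no left child.
  At K: go right to Z.
    At Z: no left child.
    At Z: go right to Y.
      At Y: go left to L.
        At L: no left child.
        At L: go right to G.
          At G: go left to D.
            D is a leaf — visit D.
          At G: no right child.
          Visit G.
        Visit L.
      At Y: no right child.
      Visit Y.
    Visit Z.
  Visit K.
At H: go right to V.
  At V: no left child.
  At V: go right to J.
    At J: go left to B.
      At B: no left child.
      At B: go right to N.
        N is a leaf — visit N.
      Visit B.
    At J: go right to F.
      F is a leaf — visit F.
    Visit J.
  Visit V.
Visit H.

D, G, L, Y, Z, K, N, B, F, J, V, H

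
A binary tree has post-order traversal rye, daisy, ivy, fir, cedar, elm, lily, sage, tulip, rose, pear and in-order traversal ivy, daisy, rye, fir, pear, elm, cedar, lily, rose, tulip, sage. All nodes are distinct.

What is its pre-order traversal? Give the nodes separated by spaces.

The last element of post-order is the root; it splits in-order into left and right subtrees.
Root pear: left subtree has 4 nodes {ivy, daisy, rye, fir}, right has 6 {elm, cedar, lily, rose, tulip, sage}.
  Root fir: left subtree has 3 nodes {ivy, daisy, rye}, right has 0 { }.
    Root ivy: left subtree has 0 nodes { }, right has 2 {daisy, rye}.
      Root daisy: left subtree has 0 nodes { }, right has 1 {rye}.
  Root rose: left subtree has 3 nodes {elm, cedar, lily}, right has 2 {tulip, sage}.
    Root lily: left subtree has 2 nodes {elm, cedar}, right has 0 { }.
      Root elm: left subtree has 0 nodes { }, right has 1 {cedar}.
    Root tulip: left subtree has 0 nodes { }, right has 1 {sage}.

pear fir ivy daisy rye rose lily elm cedar tulip sage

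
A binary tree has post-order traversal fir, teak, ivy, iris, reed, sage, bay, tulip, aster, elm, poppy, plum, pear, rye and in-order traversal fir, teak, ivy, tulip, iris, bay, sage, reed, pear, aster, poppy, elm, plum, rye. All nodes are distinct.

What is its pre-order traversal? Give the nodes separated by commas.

rye, pear, tulip, ivy, teak, fir, bay, iris, sage, reed, plum, poppy, aster, elm

The last element of post-order is the root; it splits in-order into left and right subtrees.
Root rye: left subtree has 13 nodes {fir, teak, ivy, tulip, iris, bay, sage, reed, pear, aster, poppy, elm, plum}, right has 0 { }.
  Root pear: left subtree has 8 nodes {fir, teak, ivy, tulip, iris, bay, sage, reed}, right has 4 {aster, poppy, elm, plum}.
    Root tulip: left subtree has 3 nodes {fir, teak, ivy}, right has 4 {iris, bay, sage, reed}.
      Root ivy: left subtree has 2 nodes {fir, teak}, right has 0 { }.
        Root teak: left subtree has 1 node {fir}, right has 0 { }.
      Root bay: left subtree has 1 node {iris}, right has 2 {sage, reed}.
        Root sage: left subtree has 0 nodes { }, right has 1 {reed}.
    Root plum: left subtree has 3 nodes {aster, poppy, elm}, right has 0 { }.
      Root poppy: left subtree has 1 node {aster}, right has 1 {elm}.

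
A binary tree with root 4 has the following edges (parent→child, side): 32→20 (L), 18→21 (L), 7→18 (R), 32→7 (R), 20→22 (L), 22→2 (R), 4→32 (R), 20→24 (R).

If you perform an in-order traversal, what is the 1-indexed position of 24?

5

In-order visits the left subtree, then the node, then the right subtree.
At 4: no left child.
Visit 4.
At 4: go right to 32.
  At 32: go left to 20.
    At 20: go left to 22.
      At 22: no left child.
      Visit 22.
      At 22: go right to 2.
        2 is a leaf — visit 2.
    Visit 20.
    At 20: go right to 24.
      24 is a leaf — visit 24.
  Visit 32.
  At 32: go right to 7.
    At 7: no left child.
    Visit 7.
    At 7: go right to 18.
      At 18: go left to 21.
        21 is a leaf — visit 21.
      Visit 18.
      At 18: no right child.
Full in-order sequence: 4, 22, 2, 20, 24, 32, 7, 21, 18.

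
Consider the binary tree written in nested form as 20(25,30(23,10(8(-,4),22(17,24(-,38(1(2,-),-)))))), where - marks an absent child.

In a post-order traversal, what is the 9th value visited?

24

Post-order visits the left subtree, then the right subtree, then the node.
At 20: go left to 25.
  25 is a leaf — visit 25.
At 20: go right to 30.
  At 30: go left to 23.
    23 is a leaf — visit 23.
  At 30: go right to 10.
    At 10: go left to 8.
      At 8: no left child.
      At 8: go right to 4.
        4 is a leaf — visit 4.
      Visit 8.
    At 10: go right to 22.
      At 22: go left to 17.
        17 is a leaf — visit 17.
      At 22: go right to 24.
        At 24: no left child.
        At 24: go right to 38.
          At 38: go left to 1.
            At 1: go left to 2.
              2 is a leaf — visit 2.
            At 1: no right child.
            Visit 1.
          At 38: no right child.
          Visit 38.
        Visit 24.
      Visit 22.
    Visit 10.
  Visit 30.
Visit 20.
Full post-order sequence: 25, 23, 4, 8, 17, 2, 1, 38, 24, 22, 10, 30, 20.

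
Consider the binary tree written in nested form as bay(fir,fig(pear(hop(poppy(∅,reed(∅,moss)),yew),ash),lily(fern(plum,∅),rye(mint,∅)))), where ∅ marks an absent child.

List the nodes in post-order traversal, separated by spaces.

fir moss reed poppy yew hop ash pear plum fern mint rye lily fig bay

Post-order visits the left subtree, then the right subtree, then the node.
At bay: go left to fir.
  fir is a leaf — visit fir.
At bay: go right to fig.
  At fig: go left to pear.
    At pear: go left to hop.
      At hop: go left to poppy.
        At poppy: no left child.
        At poppy: go right to reed.
          At reed: no left child.
          At reed: go right to moss.
            moss is a leaf — visit moss.
          Visit reed.
        Visit poppy.
      At hop: go right to yew.
        yew is a leaf — visit yew.
      Visit hop.
    At pear: go right to ash.
      ash is a leaf — visit ash.
    Visit pear.
  At fig: go right to lily.
    At lily: go left to fern.
      At fern: go left to plum.
        plum is a leaf — visit plum.
      At fern: no right child.
      Visit fern.
    At lily: go right to rye.
      At rye: go left to mint.
        mint is a leaf — visit mint.
      At rye: no right child.
      Visit rye.
    Visit lily.
  Visit fig.
Visit bay.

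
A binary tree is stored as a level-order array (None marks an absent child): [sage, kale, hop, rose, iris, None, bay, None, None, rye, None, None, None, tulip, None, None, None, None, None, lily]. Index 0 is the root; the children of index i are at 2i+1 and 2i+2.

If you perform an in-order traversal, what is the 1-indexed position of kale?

2

In-order visits the left subtree, then the node, then the right subtree.
At sage: go left to kale.
  At kale: go left to rose.
    rose is a leaf — visit rose.
  Visit kale.
  At kale: go right to iris.
    At iris: go left to rye.
      At rye: go left to lily.
        lily is a leaf — visit lily.
      Visit rye.
      At rye: no right child.
    Visit iris.
    At iris: no right child.
Visit sage.
At sage: go right to hop.
  At hop: no left child.
  Visit hop.
  At hop: go right to bay.
    At bay: go left to tulip.
      tulip is a leaf — visit tulip.
    Visit bay.
    At bay: no right child.
Full in-order sequence: rose, kale, lily, rye, iris, sage, hop, tulip, bay.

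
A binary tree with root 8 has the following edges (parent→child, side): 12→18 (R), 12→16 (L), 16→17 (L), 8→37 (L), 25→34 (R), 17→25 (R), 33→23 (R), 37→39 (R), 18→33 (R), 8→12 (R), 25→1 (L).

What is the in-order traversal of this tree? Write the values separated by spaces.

37 39 8 17 1 25 34 16 12 18 33 23

In-order visits the left subtree, then the node, then the right subtree.
At 8: go left to 37.
  At 37: no left child.
  Visit 37.
  At 37: go right to 39.
    39 is a leaf — visit 39.
Visit 8.
At 8: go right to 12.
  At 12: go left to 16.
    At 16: go left to 17.
      At 17: no left child.
      Visit 17.
      At 17: go right to 25.
        At 25: go left to 1.
          1 is a leaf — visit 1.
        Visit 25.
        At 25: go right to 34.
          34 is a leaf — visit 34.
    Visit 16.
    At 16: no right child.
  Visit 12.
  At 12: go right to 18.
    At 18: no left child.
    Visit 18.
    At 18: go right to 33.
      At 33: no left child.
      Visit 33.
      At 33: go right to 23.
        23 is a leaf — visit 23.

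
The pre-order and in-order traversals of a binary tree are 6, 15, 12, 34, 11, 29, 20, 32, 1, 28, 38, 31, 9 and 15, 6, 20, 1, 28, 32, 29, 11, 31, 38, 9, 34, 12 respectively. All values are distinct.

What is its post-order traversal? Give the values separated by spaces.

15 28 1 32 20 29 31 9 38 11 34 12 6

The first element of pre-order is the root; it splits in-order into left and right subtrees.
Root 6: left subtree has 1 node {15}, right has 11 {20, 1, 28, 32, 29, 11, 31, 38, 9, 34, 12}.
  Root 12: left subtree has 10 nodes {20, 1, 28, 32, 29, 11, 31, 38, 9, 34}, right has 0 { }.
    Root 34: left subtree has 9 nodes {20, 1, 28, 32, 29, 11, 31, 38, 9}, right has 0 { }.
      Root 11: left subtree has 5 nodes {20, 1, 28, 32, 29}, right has 3 {31, 38, 9}.
        Root 29: left subtree has 4 nodes {20, 1, 28, 32}, right has 0 { }.
          Root 20: left subtree has 0 nodes { }, right has 3 {1, 28, 32}.
            Root 32: left subtree has 2 nodes {1, 28}, right has 0 { }.
              Root 1: left subtree has 0 nodes { }, right has 1 {28}.
        Root 38: left subtree has 1 node {31}, right has 1 {9}.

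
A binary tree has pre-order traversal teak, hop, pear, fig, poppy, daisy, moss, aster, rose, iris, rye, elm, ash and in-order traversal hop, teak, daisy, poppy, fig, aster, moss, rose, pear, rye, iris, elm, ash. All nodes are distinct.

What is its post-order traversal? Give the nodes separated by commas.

hop, daisy, poppy, aster, rose, moss, fig, rye, ash, elm, iris, pear, teak

The first element of pre-order is the root; it splits in-order into left and right subtrees.
Root teak: left subtree has 1 node {hop}, right has 11 {daisy, poppy, fig, aster, moss, rose, pear, rye, iris, elm, ash}.
  Root pear: left subtree has 6 nodes {daisy, poppy, fig, aster, moss, rose}, right has 4 {rye, iris, elm, ash}.
    Root fig: left subtree has 2 nodes {daisy, poppy}, right has 3 {aster, moss, rose}.
      Root poppy: left subtree has 1 node {daisy}, right has 0 { }.
      Root moss: left subtree has 1 node {aster}, right has 1 {rose}.
    Root iris: left subtree has 1 node {rye}, right has 2 {elm, ash}.
      Root elm: left subtree has 0 nodes { }, right has 1 {ash}.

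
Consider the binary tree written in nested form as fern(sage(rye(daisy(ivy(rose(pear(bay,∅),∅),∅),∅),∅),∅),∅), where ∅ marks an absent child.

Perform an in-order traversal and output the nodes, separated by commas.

bay, pear, rose, ivy, daisy, rye, sage, fern

In-order visits the left subtree, then the node, then the right subtree.
At fern: go left to sage.
  At sage: go left to rye.
    At rye: go left to daisy.
      At daisy: go left to ivy.
        At ivy: go left to rose.
          At rose: go left to pear.
            At pear: go left to bay.
              bay is a leaf — visit bay.
            Visit pear.
            At pear: no right child.
          Visit rose.
          At rose: no right child.
        Visit ivy.
        At ivy: no right child.
      Visit daisy.
      At daisy: no right child.
    Visit rye.
    At rye: no right child.
  Visit sage.
  At sage: no right child.
Visit fern.
At fern: no right child.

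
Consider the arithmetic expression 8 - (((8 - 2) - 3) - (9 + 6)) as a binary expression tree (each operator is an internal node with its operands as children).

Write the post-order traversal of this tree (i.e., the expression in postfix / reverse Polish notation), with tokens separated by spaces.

Post-order on an expression tree gives postfix notation: for each operator, emit left operand, right operand, then the operator.

8 8 2 - 3 - 9 6 + - -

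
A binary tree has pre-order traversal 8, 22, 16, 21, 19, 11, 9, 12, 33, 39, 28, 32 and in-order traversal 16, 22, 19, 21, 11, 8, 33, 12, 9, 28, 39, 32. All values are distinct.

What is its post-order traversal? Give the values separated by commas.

The first element of pre-order is the root; it splits in-order into left and right subtrees.
Root 8: left subtree has 5 nodes {16, 22, 19, 21, 11}, right has 6 {33, 12, 9, 28, 39, 32}.
  Root 22: left subtree has 1 node {16}, right has 3 {19, 21, 11}.
    Root 21: left subtree has 1 node {19}, right has 1 {11}.
  Root 9: left subtree has 2 nodes {33, 12}, right has 3 {28, 39, 32}.
    Root 12: left subtree has 1 node {33}, right has 0 { }.
    Root 39: left subtree has 1 node {28}, right has 1 {32}.

16, 19, 11, 21, 22, 33, 12, 28, 32, 39, 9, 8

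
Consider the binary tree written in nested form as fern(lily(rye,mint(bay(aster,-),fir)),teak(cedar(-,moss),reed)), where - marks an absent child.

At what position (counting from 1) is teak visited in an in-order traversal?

10

In-order visits the left subtree, then the node, then the right subtree.
At fern: go left to lily.
  At lily: go left to rye.
    rye is a leaf — visit rye.
  Visit lily.
  At lily: go right to mint.
    At mint: go left to bay.
      At bay: go left to aster.
        aster is a leaf — visit aster.
      Visit bay.
      At bay: no right child.
    Visit mint.
    At mint: go right to fir.
      fir is a leaf — visit fir.
Visit fern.
At fern: go right to teak.
  At teak: go left to cedar.
    At cedar: no left child.
    Visit cedar.
    At cedar: go right to moss.
      moss is a leaf — visit moss.
  Visit teak.
  At teak: go right to reed.
    reed is a leaf — visit reed.
Full in-order sequence: rye, lily, aster, bay, mint, fir, fern, cedar, moss, teak, reed.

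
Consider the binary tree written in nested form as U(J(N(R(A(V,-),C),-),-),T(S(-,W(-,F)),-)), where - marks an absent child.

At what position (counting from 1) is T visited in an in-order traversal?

11

In-order visits the left subtree, then the node, then the right subtree.
At U: go left to J.
  At J: go left to N.
    At N: go left to R.
      At R: go left to A.
        At A: go left to V.
          V is a leaf — visit V.
        Visit A.
        At A: no right child.
      Visit R.
      At R: go right to C.
        C is a leaf — visit C.
    Visit N.
    At N: no right child.
  Visit J.
  At J: no right child.
Visit U.
At U: go right to T.
  At T: go left to S.
    At S: no left child.
    Visit S.
    At S: go right to W.
      At W: no left child.
      Visit W.
      At W: go right to F.
        F is a leaf — visit F.
  Visit T.
  At T: no right child.
Full in-order sequence: V, A, R, C, N, J, U, S, W, F, T.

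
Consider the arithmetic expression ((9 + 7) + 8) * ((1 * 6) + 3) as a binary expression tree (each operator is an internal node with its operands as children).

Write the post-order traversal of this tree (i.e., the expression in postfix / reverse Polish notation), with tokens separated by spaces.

9 7 + 8 + 1 6 * 3 + *

Post-order on an expression tree gives postfix notation: for each operator, emit left operand, right operand, then the operator.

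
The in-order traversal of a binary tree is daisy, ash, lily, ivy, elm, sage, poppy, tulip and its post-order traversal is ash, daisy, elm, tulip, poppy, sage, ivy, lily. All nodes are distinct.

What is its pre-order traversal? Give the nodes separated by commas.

The last element of post-order is the root; it splits in-order into left and right subtrees.
Root lily: left subtree has 2 nodes {daisy, ash}, right has 5 {ivy, elm, sage, poppy, tulip}.
  Root daisy: left subtree has 0 nodes { }, right has 1 {ash}.
  Root ivy: left subtree has 0 nodes { }, right has 4 {elm, sage, poppy, tulip}.
    Root sage: left subtree has 1 node {elm}, right has 2 {poppy, tulip}.
      Root poppy: left subtree has 0 nodes { }, right has 1 {tulip}.

lily, daisy, ash, ivy, sage, elm, poppy, tulip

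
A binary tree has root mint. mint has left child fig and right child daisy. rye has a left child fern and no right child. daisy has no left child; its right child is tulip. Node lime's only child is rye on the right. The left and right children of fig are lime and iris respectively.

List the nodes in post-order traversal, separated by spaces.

Post-order visits the left subtree, then the right subtree, then the node.
At mint: go left to fig.
  At fig: go left to lime.
    At lime: no left child.
    At lime: go right to rye.
      At rye: go left to fern.
        fern is a leaf — visit fern.
      At rye: no right child.
      Visit rye.
    Visit lime.
  At fig: go right to iris.
    iris is a leaf — visit iris.
  Visit fig.
At mint: go right to daisy.
  At daisy: no left child.
  At daisy: go right to tulip.
    tulip is a leaf — visit tulip.
  Visit daisy.
Visit mint.

fern rye lime iris fig tulip daisy mint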